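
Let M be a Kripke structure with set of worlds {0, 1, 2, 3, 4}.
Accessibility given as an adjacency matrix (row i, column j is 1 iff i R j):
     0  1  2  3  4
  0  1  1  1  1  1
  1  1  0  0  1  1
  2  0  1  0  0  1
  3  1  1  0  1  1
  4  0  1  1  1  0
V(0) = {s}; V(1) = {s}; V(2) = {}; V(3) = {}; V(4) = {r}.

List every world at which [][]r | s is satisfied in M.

Let φ = [][]r | s. Evaluate φ at each world:
  0 (successors {0, 1, 2, 3, 4}): φ is true.
  1 (successors {0, 3, 4}): φ is true.
  2 (successors {1, 4}): φ is false.
  3 (successors {0, 1, 3, 4}): φ is false.
  4 (successors {1, 2, 3}): φ is false.
For instance, at 4:
  At 4: [][]r is false, s is false, so [][]r | s is false.
    At 4: [][]r requires []r at every successor {1, 2, 3}.
      []r fails at 1, so [][]r is false at 4.
Satisfying worlds: {0, 1}

0, 1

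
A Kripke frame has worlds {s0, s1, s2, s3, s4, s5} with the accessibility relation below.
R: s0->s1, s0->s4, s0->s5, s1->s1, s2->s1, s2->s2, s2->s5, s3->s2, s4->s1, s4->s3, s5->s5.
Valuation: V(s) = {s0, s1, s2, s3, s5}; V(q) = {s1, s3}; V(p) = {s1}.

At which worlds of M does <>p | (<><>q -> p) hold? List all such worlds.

s0, s1, s2, s4, s5

Let φ = <>p | (<><>q -> p). Evaluate φ at each world:
  s0 (successors {s1, s4, s5}): φ is true.
  s1 (successors {s1}): φ is true.
  s2 (successors {s1, s2, s5}): φ is true.
  s3 (successors {s2}): φ is false.
  s4 (successors {s1, s3}): φ is true.
  s5 (successors {s5}): φ is true.
For instance, at s2:
  At s2: <>p is true, <><>q -> p is false, so <>p | (<><>q -> p) is true.
    At s2: <>p requires p at some successor in {s1, s2, s5}.
      p holds at s1, so <>p is true at s2.
    At s2: <><>q is true, p is false, so <><>q -> p is false.
      At s2: <><>q requires <>q at some successor in {s1, s2, s5}.
        <>q holds at s1, so <><>q is true at s2.
Satisfying worlds: {s0, s1, s2, s4, s5}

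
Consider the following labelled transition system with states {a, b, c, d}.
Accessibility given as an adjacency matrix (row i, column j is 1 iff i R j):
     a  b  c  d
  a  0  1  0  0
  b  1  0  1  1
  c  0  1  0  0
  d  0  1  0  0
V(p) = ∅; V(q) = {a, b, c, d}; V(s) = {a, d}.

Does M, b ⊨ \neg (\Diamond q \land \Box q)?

No

At b: \Diamond q \land \Box q is true, so \neg (\Diamond q \land \Box q) is false.
  At b: \Diamond q is true, \Box q is true, so \Diamond q \land \Box q is true.
    At b: \Diamond q requires q at some successor in {a, c, d}.
      q holds at a, so \Diamond q is true at b.
    At b: \Box q requires q at every successor {a, c, d}.
      At a: q is true.
      At c: q is true.
      At d: q is true.
    So \Box q is true at b.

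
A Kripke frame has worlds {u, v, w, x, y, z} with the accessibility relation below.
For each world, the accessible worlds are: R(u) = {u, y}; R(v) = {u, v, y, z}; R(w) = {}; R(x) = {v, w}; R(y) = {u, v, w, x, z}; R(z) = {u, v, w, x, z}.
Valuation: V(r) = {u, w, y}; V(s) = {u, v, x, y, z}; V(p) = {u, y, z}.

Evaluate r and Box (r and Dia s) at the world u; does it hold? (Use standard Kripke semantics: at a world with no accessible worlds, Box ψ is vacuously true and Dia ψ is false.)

At u: r is true, Box (r and Dia s) is true, so r and Box (r and Dia s) is true.
  At u: Box (r and Dia s) requires r and Dia s at every successor {u, y}.
      At u: r is true, Dia s is true, so r and Dia s is true.
      At y: r is true, Dia s is true, so r and Dia s is true.
  So Box (r and Dia s) is true at u.

Yes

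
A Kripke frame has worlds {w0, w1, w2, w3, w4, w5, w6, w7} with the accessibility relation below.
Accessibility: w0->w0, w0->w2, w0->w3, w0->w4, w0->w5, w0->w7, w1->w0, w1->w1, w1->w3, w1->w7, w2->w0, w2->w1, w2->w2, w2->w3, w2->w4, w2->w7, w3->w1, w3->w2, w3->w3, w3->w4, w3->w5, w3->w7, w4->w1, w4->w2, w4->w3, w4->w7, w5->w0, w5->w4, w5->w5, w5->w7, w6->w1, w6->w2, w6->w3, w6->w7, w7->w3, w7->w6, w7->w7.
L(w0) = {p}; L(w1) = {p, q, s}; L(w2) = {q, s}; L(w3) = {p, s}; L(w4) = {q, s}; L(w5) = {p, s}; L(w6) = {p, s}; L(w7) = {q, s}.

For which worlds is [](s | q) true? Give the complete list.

Let φ = [](s | q). Evaluate φ at each world:
  w0 (successors {w0, w2, w3, w4, w5, w7}): φ is false.
  w1 (successors {w0, w1, w3, w7}): φ is false.
  w2 (successors {w0, w1, w2, w3, w4, w7}): φ is false.
  w3 (successors {w1, w2, w3, w4, w5, w7}): φ is true.
  w4 (successors {w1, w2, w3, w7}): φ is true.
  w5 (successors {w0, w4, w5, w7}): φ is false.
  w6 (successors {w1, w2, w3, w7}): φ is true.
  w7 (successors {w3, w6, w7}): φ is true.
For instance, at w7:
  At w7: [](s | q) requires s | q at every successor {w3, w6, w7}.
    At w3: s | q is true.
    At w6: s | q is true.
    At w7: s | q is true.
  So [](s | q) is true at w7.
Satisfying worlds: {w3, w4, w6, w7}

w3, w4, w6, w7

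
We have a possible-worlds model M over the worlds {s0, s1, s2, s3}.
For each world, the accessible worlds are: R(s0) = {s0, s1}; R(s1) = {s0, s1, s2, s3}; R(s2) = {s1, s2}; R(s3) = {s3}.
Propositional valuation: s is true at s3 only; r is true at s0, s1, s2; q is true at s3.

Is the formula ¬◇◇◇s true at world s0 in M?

At s0: ◇◇◇s is true, so ¬◇◇◇s is false.
  At s0: ◇◇◇s requires ◇◇s at some successor in {s0, s1}.
    ◇◇s holds at s0, so ◇◇◇s is true at s0.
      At s0: ◇◇s requires ◇s at some successor in {s0, s1}.
        ◇s holds at s1, so ◇◇s is true at s0.

No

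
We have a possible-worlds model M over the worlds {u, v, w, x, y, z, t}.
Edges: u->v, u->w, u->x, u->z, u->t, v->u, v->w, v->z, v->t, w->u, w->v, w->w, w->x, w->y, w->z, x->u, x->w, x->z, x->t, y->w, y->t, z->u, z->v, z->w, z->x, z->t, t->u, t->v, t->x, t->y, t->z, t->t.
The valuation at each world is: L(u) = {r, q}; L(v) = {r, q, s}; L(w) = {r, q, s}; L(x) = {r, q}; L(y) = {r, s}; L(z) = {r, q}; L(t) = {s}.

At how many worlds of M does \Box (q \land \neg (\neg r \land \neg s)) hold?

0

Let φ = \Box (q \land \neg (\neg r \land \neg s)). Evaluate φ at each world:
  u (successors {v, w, x, z, t}): φ is false.
  v (successors {u, w, z, t}): φ is false.
  w (successors {u, v, w, x, y, z}): φ is false.
  x (successors {u, w, z, t}): φ is false.
  y (successors {w, t}): φ is false.
  z (successors {u, v, w, x, t}): φ is false.
  t (successors {u, v, x, y, z, t}): φ is false.
For instance, at w:
  At w: \Box (q \land \neg (\neg r \land \neg s)) requires q \land \neg (\neg r \land \neg s) at every successor {u, v, w, x, y, z}.
    q \land \neg (\neg r \land \neg s) fails at y, so \Box (q \land \neg (\neg r \land \neg s)) is false at w.
Satisfying worlds: none.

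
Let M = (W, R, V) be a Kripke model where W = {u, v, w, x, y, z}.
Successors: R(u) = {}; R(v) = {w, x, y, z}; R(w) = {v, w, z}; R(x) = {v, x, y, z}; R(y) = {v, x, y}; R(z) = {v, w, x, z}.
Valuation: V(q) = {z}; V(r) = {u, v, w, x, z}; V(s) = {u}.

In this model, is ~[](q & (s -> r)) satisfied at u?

No

At u: [](q & (s -> r)) is true, so ~[](q & (s -> r)) is false.
  At u: no accessible worlds, so [](q & (s -> r)) holds vacuously.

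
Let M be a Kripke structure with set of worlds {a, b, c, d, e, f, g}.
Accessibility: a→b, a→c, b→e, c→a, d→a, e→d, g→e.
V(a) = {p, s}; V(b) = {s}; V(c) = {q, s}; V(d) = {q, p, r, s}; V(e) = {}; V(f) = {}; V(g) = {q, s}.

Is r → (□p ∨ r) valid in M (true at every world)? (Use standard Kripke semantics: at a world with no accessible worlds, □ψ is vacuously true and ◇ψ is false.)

Let φ = r → (□p ∨ r). Evaluate φ at each world:
  a (successors {b, c}): φ is true.
  b (successors {e}): φ is true.
  c (successors {a}): φ is true.
  d (successors {a}): φ is true.
  e (successors {d}): φ is true.
  f (successors ∅): φ is true.
  g (successors {e}): φ is true.
For instance, at d:
  At d: r is true, □p ∨ r is true, so r → (□p ∨ r) is true.
    At d: □p is true, r is true, so □p ∨ r is true.
      At d: □p requires p at every successor {a}.
        At a: p is true.
      So □p is true at d.

Yes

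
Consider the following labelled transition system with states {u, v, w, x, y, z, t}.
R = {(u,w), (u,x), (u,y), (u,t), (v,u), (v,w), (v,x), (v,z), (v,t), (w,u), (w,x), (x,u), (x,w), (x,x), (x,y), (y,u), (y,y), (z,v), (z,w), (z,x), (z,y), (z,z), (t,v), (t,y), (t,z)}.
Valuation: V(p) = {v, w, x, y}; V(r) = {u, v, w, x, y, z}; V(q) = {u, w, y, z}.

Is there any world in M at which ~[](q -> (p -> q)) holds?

Let φ = ~[](q -> (p -> q)). Evaluate φ at each world:
  u (successors {w, x, y, t}): φ is false.
  v (successors {u, w, x, z, t}): φ is false.
  w (successors {u, x}): φ is false.
  x (successors {u, w, x, y}): φ is false.
  y (successors {u, y}): φ is false.
  z (successors {v, w, x, y, z}): φ is false.
  t (successors {v, y, z}): φ is false.
For instance, at v:
  At v: [](q -> (p -> q)) is true, so ~[](q -> (p -> q)) is false.
    At v: [](q -> (p -> q)) requires q -> (p -> q) at every successor {u, w, x, z, t}.
      At u: q -> (p -> q) is true.
      At w: q -> (p -> q) is true.
      At x: q -> (p -> q) is true.
      At z: q -> (p -> q) is true.
      At t: q -> (p -> q) is true.
    So [](q -> (p -> q)) is true at v.

No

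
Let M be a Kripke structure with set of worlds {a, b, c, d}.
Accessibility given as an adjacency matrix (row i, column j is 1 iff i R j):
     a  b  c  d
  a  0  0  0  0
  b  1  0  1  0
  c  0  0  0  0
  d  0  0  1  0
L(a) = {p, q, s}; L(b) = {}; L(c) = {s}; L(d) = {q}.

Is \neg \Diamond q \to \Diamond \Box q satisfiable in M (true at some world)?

Let φ = \neg \Diamond q \to \Diamond \Box q. Evaluate φ at each world:
  a (successors ∅): φ is false.
  b (successors {a, c}): φ is true.
  c (successors ∅): φ is false.
  d (successors {c}): φ is true.
Detail at b (witness):
  At b: \neg \Diamond q is false, \Diamond \Box q is true, so \neg \Diamond q \to \Diamond \Box q is true.
    At b: \Diamond q is true, so \neg \Diamond q is false.
      At b: \Diamond q requires q at some successor in {a, c}.
        q holds at a, so \Diamond q is true at b.
    At b: \Diamond \Box q requires \Box q at some successor in {a, c}.
      \Box q holds at a, so \Diamond \Box q is true at b.

Yes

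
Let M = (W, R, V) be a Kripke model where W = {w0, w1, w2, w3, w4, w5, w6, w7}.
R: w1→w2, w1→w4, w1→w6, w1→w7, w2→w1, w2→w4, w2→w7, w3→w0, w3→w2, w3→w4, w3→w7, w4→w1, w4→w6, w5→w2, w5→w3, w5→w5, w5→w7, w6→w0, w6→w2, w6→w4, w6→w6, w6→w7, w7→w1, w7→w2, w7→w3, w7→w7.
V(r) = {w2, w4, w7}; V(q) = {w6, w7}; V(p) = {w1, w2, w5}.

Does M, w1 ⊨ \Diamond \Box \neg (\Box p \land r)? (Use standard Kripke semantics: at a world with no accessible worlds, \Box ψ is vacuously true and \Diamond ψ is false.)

Yes

At w1: \Diamond \Box \neg (\Box p \land r) requires \Box \neg (\Box p \land r) at some successor in {w2, w4, w6, w7}.
  \Box \neg (\Box p \land r) holds at w2, so \Diamond \Box \neg (\Box p \land r) is true at w1.
    At w2: \Box \neg (\Box p \land r) requires \neg (\Box p \land r) at every successor {w1, w4, w7}.
      At w1: \neg (\Box p \land r) is true.
      At w4: \neg (\Box p \land r) is true.
      At w7: \neg (\Box p \land r) is true.
    So \Box \neg (\Box p \land r) is true at w2.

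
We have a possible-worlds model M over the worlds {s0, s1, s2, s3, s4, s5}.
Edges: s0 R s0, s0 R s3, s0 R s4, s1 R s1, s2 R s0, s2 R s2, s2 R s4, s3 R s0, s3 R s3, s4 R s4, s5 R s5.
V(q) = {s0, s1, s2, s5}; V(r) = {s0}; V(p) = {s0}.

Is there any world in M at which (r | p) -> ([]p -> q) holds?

Yes

Recall that []ψ holds at a world iff ψ holds at every accessible world, and <>ψ holds iff ψ holds at some accessible world.
Let φ = (r | p) -> ([]p -> q). Evaluate φ at each world:
  s0 (successors {s0, s3, s4}): φ is true.
  s1 (successors {s1}): φ is true.
  s2 (successors {s0, s2, s4}): φ is true.
  s3 (successors {s0, s3}): φ is true.
  s4 (successors {s4}): φ is true.
  s5 (successors {s5}): φ is true.
Detail at s0 (witness):
  At s0: r | p is true, []p -> q is true, so (r | p) -> ([]p -> q) is true.
    At s0: []p is false, q is true, so []p -> q is true.
      At s0: []p requires p at every successor {s0, s3, s4}.
        p fails at s3, so []p is false at s0.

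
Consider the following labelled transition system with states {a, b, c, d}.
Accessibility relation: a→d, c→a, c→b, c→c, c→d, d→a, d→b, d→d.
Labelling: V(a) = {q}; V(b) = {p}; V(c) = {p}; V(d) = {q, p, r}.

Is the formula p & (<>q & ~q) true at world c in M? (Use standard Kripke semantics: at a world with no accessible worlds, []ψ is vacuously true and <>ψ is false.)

Yes

At c: p is true, <>q & ~q is true, so p & (<>q & ~q) is true.
  At c: <>q is true, ~q is true, so <>q & ~q is true.
    At c: <>q requires q at some successor in {a, b, c, d}.
      q holds at a, so <>q is true at c.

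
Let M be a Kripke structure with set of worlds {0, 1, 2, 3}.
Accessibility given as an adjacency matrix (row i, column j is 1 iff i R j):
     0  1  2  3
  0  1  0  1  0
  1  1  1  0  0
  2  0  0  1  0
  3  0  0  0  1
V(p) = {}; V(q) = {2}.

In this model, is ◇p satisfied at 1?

No

At 1: ◇p requires p at some successor in {0, 1}.
  At 0: p is false.
  At 1: p is false.
So ◇p is false at 1.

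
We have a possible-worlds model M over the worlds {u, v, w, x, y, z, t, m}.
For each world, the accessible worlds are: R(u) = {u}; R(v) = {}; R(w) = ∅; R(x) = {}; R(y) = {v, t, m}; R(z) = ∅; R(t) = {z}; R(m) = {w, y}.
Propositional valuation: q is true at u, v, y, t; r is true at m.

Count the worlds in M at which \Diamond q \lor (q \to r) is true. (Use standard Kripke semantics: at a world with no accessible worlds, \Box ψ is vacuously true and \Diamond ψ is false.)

Recall that \Diamond ψ holds at a world iff ψ holds at some accessible world.
Let φ = \Diamond q \lor (q \to r). Evaluate φ at each world:
  u (successors {u}): φ is true.
  v (successors ∅): φ is false.
  w (successors ∅): φ is true.
  x (successors ∅): φ is true.
  y (successors {v, t, m}): φ is true.
  z (successors ∅): φ is true.
  t (successors {z}): φ is false.
  m (successors {w, y}): φ is true.
For instance, at m:
  At m: \Diamond q is true, q \to r is true, so \Diamond q \lor (q \to r) is true.
    At m: \Diamond q requires q at some successor in {w, y}.
      q holds at y, so \Diamond q is true at m.
Satisfying worlds: {u, w, x, y, z, m}

6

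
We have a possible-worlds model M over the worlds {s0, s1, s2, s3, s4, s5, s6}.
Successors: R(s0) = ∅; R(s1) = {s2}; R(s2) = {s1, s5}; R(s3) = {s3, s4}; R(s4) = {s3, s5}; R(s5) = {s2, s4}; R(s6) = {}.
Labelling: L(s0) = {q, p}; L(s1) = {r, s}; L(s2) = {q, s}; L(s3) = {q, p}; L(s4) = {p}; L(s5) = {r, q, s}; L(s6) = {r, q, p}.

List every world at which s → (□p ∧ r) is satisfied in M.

s0, s3, s4, s6

Let φ = s → (□p ∧ r). Evaluate φ at each world:
  s0 (successors ∅): φ is true.
  s1 (successors {s2}): φ is false.
  s2 (successors {s1, s5}): φ is false.
  s3 (successors {s3, s4}): φ is true.
  s4 (successors {s3, s5}): φ is true.
  s5 (successors {s2, s4}): φ is false.
  s6 (successors ∅): φ is true.
For instance, at s3:
  At s3: s is false, □p ∧ r is false, so s → (□p ∧ r) is true.
    At s3: □p is true, r is false, so □p ∧ r is false.
      At s3: □p requires p at every successor {s3, s4}.
        At s3: p is true.
        At s4: p is true.
      So □p is true at s3.
Satisfying worlds: {s0, s3, s4, s6}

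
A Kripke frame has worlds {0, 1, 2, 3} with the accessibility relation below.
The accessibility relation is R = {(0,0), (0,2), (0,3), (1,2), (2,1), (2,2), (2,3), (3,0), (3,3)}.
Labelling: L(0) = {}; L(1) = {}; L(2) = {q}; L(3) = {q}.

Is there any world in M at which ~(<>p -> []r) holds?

Let φ = ~(<>p -> []r). Evaluate φ at each world:
  0 (successors {0, 2, 3}): φ is false.
  1 (successors {2}): φ is false.
  2 (successors {1, 2, 3}): φ is false.
  3 (successors {0, 3}): φ is false.
For instance, at 2:
  At 2: <>p -> []r is true, so ~(<>p -> []r) is false.
    At 2: <>p is false, []r is false, so <>p -> []r is true.
      At 2: <>p requires p at some successor in {1, 2, 3}.
        At 1: p is false.
        At 2: p is false.
        At 3: p is false.
      So <>p is false at 2.
      At 2: []r requires r at every successor {1, 2, 3}.
        r fails at 1, so []r is false at 2.

No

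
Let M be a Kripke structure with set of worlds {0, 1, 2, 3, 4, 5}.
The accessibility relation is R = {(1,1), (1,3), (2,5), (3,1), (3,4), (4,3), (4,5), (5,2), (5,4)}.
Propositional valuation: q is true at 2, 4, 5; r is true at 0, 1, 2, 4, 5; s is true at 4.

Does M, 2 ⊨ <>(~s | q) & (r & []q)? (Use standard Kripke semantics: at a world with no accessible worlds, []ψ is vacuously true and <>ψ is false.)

Yes

At 2: <>(~s | q) is true, r & []q is true, so <>(~s | q) & (r & []q) is true.
  At 2: <>(~s | q) requires ~s | q at some successor in {5}.
    ~s | q holds at 5, so <>(~s | q) is true at 2.
  At 2: r is true, []q is true, so r & []q is true.
    At 2: []q requires q at every successor {5}.
      At 5: q is true.
    So []q is true at 2.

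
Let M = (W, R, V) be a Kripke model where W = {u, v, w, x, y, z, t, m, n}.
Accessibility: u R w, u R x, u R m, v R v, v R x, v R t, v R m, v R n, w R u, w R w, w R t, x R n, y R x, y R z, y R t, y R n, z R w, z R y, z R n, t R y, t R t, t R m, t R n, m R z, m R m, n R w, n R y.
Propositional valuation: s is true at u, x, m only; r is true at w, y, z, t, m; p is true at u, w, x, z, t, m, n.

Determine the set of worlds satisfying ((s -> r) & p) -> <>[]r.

u, v, x, y, z, t, m

Let φ = ((s -> r) & p) -> <>[]r. Evaluate φ at each world:
  u (successors {w, x, m}): φ is true.
  v (successors {v, x, t, m, n}): φ is true.
  w (successors {u, w, t}): φ is false.
  x (successors {n}): φ is true.
  y (successors {x, z, t, n}): φ is true.
  z (successors {w, y, n}): φ is true.
  t (successors {y, t, m, n}): φ is true.
  m (successors {z, m}): φ is true.
  n (successors {w, y}): φ is false.
For instance, at t:
  At t: (s -> r) & p is true, <>[]r is true, so ((s -> r) & p) -> <>[]r is true.
    At t: <>[]r requires []r at some successor in {y, t, m, n}.
      []r holds at m, so <>[]r is true at t.
Satisfying worlds: {u, v, x, y, z, t, m}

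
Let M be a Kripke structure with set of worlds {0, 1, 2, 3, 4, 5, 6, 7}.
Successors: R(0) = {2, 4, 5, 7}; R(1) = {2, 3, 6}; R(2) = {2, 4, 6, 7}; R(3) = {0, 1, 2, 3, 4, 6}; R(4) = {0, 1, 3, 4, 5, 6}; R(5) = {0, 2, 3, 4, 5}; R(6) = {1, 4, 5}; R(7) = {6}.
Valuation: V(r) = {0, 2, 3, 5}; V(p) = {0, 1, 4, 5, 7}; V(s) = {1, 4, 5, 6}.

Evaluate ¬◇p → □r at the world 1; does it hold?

At 1: ¬◇p is true, □r is false, so ¬◇p → □r is false.
  At 1: ◇p is false, so ¬◇p is true.
    At 1: ◇p requires p at some successor in {2, 3, 6}.
      At 2: p is false.
      At 3: p is false.
      At 6: p is false.
    So ◇p is false at 1.
  At 1: □r requires r at every successor {2, 3, 6}.
    r fails at 6, so □r is false at 1.

No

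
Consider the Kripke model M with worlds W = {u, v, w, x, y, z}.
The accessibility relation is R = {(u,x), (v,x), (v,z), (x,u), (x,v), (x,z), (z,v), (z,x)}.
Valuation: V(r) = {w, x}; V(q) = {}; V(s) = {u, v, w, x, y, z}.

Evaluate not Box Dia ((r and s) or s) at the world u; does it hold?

No

Recall that Box ψ holds at a world iff ψ holds at every accessible world, and Dia ψ holds iff ψ holds at some accessible world.
At u: Box Dia ((r and s) or s) is true, so not Box Dia ((r and s) or s) is false.
  At u: Box Dia ((r and s) or s) requires Dia ((r and s) or s) at every successor {x}.
      At x: Dia ((r and s) or s) requires (r and s) or s at some successor in {u, v, z}.
        (r and s) or s holds at u, so Dia ((r and s) or s) is true at x.
  So Box Dia ((r and s) or s) is true at u.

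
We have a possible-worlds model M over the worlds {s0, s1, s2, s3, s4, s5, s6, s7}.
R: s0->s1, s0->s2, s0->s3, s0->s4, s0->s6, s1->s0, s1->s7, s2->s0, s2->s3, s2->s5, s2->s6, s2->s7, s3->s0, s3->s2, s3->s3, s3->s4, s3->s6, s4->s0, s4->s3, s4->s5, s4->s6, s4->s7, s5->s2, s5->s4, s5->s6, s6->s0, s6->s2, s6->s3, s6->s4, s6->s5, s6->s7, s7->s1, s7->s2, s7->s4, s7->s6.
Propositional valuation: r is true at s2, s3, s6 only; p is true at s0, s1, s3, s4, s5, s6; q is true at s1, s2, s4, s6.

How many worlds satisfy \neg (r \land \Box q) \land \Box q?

2

Let φ = \neg (r \land \Box q) \land \Box q. Evaluate φ at each world:
  s0 (successors {s1, s2, s3, s4, s6}): φ is false.
  s1 (successors {s0, s7}): φ is false.
  s2 (successors {s0, s3, s5, s6, s7}): φ is false.
  s3 (successors {s0, s2, s3, s4, s6}): φ is false.
  s4 (successors {s0, s3, s5, s6, s7}): φ is false.
  s5 (successors {s2, s4, s6}): φ is true.
  s6 (successors {s0, s2, s3, s4, s5, s7}): φ is false.
  s7 (successors {s1, s2, s4, s6}): φ is true.
For instance, at s2:
  At s2: \neg (r \land \Box q) is true, \Box q is false, so \neg (r \land \Box q) \land \Box q is false.
    At s2: r \land \Box q is false, so \neg (r \land \Box q) is true.
      At s2: r is true, \Box q is false, so r \land \Box q is false.
    At s2: \Box q requires q at every successor {s0, s3, s5, s6, s7}.
      q fails at s0, so \Box q is false at s2.
Satisfying worlds: {s5, s7}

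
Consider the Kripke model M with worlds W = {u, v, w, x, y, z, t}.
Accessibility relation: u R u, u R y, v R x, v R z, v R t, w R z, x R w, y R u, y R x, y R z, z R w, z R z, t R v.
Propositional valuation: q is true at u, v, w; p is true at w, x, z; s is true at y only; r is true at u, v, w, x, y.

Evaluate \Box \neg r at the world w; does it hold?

Yes

At w: \Box \neg r requires \neg r at every successor {z}.
  At z: \neg r is true.
So \Box \neg r is true at w.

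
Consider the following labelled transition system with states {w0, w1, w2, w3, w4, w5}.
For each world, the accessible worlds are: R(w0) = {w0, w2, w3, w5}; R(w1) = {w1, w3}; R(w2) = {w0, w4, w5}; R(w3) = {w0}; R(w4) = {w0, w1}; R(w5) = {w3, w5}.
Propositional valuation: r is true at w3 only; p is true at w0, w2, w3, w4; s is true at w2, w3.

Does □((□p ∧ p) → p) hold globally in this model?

Yes

Let φ = □((□p ∧ p) → p). Evaluate φ at each world:
  w0 (successors {w0, w2, w3, w5}): φ is true.
  w1 (successors {w1, w3}): φ is true.
  w2 (successors {w0, w4, w5}): φ is true.
  w3 (successors {w0}): φ is true.
  w4 (successors {w0, w1}): φ is true.
  w5 (successors {w3, w5}): φ is true.
For instance, at w1:
  At w1: □((□p ∧ p) → p) requires (□p ∧ p) → p at every successor {w1, w3}.
      At w1: □p ∧ p is false, p is false, so (□p ∧ p) → p is true.
      At w3: □p ∧ p is true, p is true, so (□p ∧ p) → p is true.
  So □((□p ∧ p) → p) is true at w1.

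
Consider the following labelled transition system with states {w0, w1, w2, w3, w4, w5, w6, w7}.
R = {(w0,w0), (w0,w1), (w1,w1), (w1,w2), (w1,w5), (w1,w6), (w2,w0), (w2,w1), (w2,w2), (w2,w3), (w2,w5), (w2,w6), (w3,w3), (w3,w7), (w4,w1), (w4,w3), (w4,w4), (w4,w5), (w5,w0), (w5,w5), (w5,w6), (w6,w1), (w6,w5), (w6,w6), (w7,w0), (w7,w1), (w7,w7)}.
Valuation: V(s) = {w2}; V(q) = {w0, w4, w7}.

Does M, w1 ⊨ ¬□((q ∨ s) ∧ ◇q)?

At w1: □((q ∨ s) ∧ ◇q) is false, so ¬□((q ∨ s) ∧ ◇q) is true.
  At w1: □((q ∨ s) ∧ ◇q) requires (q ∨ s) ∧ ◇q at every successor {w1, w2, w5, w6}.
    (q ∨ s) ∧ ◇q fails at w1, so □((q ∨ s) ∧ ◇q) is false at w1.
      At w1: q ∨ s is false, ◇q is false, so (q ∨ s) ∧ ◇q is false.

Yes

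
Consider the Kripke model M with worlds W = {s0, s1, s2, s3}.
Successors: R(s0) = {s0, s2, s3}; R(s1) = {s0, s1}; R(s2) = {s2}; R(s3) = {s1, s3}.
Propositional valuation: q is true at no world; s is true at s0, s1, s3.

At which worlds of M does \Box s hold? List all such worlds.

s1, s3

Let φ = \Box s. Evaluate φ at each world:
  s0 (successors {s0, s2, s3}): φ is false.
  s1 (successors {s0, s1}): φ is true.
  s2 (successors {s2}): φ is false.
  s3 (successors {s1, s3}): φ is true.
For instance, at s3:
  At s3: \Box s requires s at every successor {s1, s3}.
    At s1: s is true.
    At s3: s is true.
  So \Box s is true at s3.
Satisfying worlds: {s1, s3}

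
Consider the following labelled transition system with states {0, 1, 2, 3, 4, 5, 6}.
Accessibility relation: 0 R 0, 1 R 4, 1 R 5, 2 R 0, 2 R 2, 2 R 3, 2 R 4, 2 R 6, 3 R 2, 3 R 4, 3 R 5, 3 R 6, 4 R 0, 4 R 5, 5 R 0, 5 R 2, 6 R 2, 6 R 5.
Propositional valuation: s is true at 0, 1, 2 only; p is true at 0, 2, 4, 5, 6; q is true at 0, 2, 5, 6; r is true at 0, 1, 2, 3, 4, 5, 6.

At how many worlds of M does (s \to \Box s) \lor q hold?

6

Let φ = (s \to \Box s) \lor q. Evaluate φ at each world:
  0 (successors {0}): φ is true.
  1 (successors {4, 5}): φ is false.
  2 (successors {0, 2, 3, 4, 6}): φ is true.
  3 (successors {2, 4, 5, 6}): φ is true.
  4 (successors {0, 5}): φ is true.
  5 (successors {0, 2}): φ is true.
  6 (successors {2, 5}): φ is true.
For instance, at 0:
  At 0: s \to \Box s is true, q is true, so (s \to \Box s) \lor q is true.
    At 0: s is true, \Box s is true, so s \to \Box s is true.
      At 0: \Box s requires s at every successor {0}.
        At 0: s is true.
      So \Box s is true at 0.
Satisfying worlds: {0, 2, 3, 4, 5, 6}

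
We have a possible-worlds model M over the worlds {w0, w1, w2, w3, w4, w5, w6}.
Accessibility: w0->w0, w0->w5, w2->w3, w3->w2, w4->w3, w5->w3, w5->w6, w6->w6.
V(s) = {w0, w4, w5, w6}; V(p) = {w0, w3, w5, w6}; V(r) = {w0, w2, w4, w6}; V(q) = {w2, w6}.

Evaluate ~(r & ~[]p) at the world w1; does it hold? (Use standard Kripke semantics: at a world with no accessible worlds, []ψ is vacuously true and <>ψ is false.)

Yes

At w1: r & ~[]p is false, so ~(r & ~[]p) is true.
  At w1: r is false, ~[]p is false, so r & ~[]p is false.
    At w1: []p is true, so ~[]p is false.
      At w1: no accessible worlds, so []p holds vacuously.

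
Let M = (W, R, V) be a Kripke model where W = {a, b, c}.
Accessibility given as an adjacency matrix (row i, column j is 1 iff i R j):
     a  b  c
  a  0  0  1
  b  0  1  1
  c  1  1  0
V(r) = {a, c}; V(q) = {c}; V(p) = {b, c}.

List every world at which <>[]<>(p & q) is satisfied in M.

a, b

Recall that []ψ holds at a world iff ψ holds at every accessible world, and <>ψ holds iff ψ holds at some accessible world.
Let φ = <>[]<>(p & q). Evaluate φ at each world:
  a (successors {c}): φ is true.
  b (successors {b, c}): φ is true.
  c (successors {a, b}): φ is false.
For instance, at b:
  At b: <>[]<>(p & q) requires []<>(p & q) at some successor in {b, c}.
    []<>(p & q) holds at c, so <>[]<>(p & q) is true at b.
      At c: []<>(p & q) requires <>(p & q) at every successor {a, b}.
        At a: <>(p & q) is true.
        At b: <>(p & q) is true.
      So []<>(p & q) is true at c.
Satisfying worlds: {a, b}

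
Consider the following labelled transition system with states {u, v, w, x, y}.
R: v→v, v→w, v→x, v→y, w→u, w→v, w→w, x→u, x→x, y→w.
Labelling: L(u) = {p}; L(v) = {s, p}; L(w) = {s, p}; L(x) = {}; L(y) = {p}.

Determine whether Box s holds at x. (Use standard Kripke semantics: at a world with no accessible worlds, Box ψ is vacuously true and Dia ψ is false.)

No

At x: Box s requires s at every successor {u, x}.
  s fails at u, so Box s is false at x.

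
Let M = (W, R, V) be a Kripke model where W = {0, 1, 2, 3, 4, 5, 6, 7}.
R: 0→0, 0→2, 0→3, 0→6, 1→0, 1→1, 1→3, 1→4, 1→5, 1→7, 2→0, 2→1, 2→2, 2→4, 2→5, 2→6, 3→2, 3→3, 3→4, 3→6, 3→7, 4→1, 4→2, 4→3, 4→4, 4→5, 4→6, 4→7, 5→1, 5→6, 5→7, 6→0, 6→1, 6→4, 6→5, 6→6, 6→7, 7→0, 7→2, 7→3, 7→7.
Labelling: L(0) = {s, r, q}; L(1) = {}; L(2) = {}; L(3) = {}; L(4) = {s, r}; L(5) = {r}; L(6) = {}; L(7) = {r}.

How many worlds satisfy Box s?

0

Let φ = Box s. Evaluate φ at each world:
  0 (successors {0, 2, 3, 6}): φ is false.
  1 (successors {0, 1, 3, 4, 5, 7}): φ is false.
  2 (successors {0, 1, 2, 4, 5, 6}): φ is false.
  3 (successors {2, 3, 4, 6, 7}): φ is false.
  4 (successors {1, 2, 3, 4, 5, 6, 7}): φ is false.
  5 (successors {1, 6, 7}): φ is false.
  6 (successors {0, 1, 4, 5, 6, 7}): φ is false.
  7 (successors {0, 2, 3, 7}): φ is false.
For instance, at 6:
  At 6: Box s requires s at every successor {0, 1, 4, 5, 6, 7}.
    s fails at 1, so Box s is false at 6.
Satisfying worlds: none.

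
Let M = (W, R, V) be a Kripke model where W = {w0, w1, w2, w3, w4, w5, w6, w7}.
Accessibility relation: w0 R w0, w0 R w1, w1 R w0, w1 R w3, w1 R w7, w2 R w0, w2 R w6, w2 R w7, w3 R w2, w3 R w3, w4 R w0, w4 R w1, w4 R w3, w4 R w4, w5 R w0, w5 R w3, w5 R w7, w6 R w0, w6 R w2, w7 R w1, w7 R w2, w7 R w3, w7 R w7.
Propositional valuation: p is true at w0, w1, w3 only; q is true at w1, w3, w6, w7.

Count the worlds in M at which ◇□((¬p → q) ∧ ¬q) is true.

0

Let φ = ◇□((¬p → q) ∧ ¬q). Evaluate φ at each world:
  w0 (successors {w0, w1}): φ is false.
  w1 (successors {w0, w3, w7}): φ is false.
  w2 (successors {w0, w6, w7}): φ is false.
  w3 (successors {w2, w3}): φ is false.
  w4 (successors {w0, w1, w3, w4}): φ is false.
  w5 (successors {w0, w3, w7}): φ is false.
  w6 (successors {w0, w2}): φ is false.
  w7 (successors {w1, w2, w3, w7}): φ is false.
For instance, at w3:
  At w3: ◇□((¬p → q) ∧ ¬q) requires □((¬p → q) ∧ ¬q) at some successor in {w2, w3}.
    At w2: □((¬p → q) ∧ ¬q) is false.
    At w3: □((¬p → q) ∧ ¬q) is false.
  So ◇□((¬p → q) ∧ ¬q) is false at w3.
Satisfying worlds: none.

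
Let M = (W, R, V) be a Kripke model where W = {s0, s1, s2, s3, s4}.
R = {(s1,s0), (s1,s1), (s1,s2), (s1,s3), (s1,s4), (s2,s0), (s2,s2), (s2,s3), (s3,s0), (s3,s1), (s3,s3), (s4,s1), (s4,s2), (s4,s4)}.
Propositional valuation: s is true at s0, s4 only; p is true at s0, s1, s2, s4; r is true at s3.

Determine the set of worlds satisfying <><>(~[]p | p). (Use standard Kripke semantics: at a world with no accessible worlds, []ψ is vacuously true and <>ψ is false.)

s1, s2, s3, s4

Recall that []ψ holds at a world iff ψ holds at every accessible world, and <>ψ holds iff ψ holds at some accessible world.
Let φ = <><>(~[]p | p). Evaluate φ at each world:
  s0 (successors ∅): φ is false.
  s1 (successors {s0, s1, s2, s3, s4}): φ is true.
  s2 (successors {s0, s2, s3}): φ is true.
  s3 (successors {s0, s1, s3}): φ is true.
  s4 (successors {s1, s2, s4}): φ is true.
For instance, at s3:
  At s3: <><>(~[]p | p) requires <>(~[]p | p) at some successor in {s0, s1, s3}.
    <>(~[]p | p) holds at s1, so <><>(~[]p | p) is true at s3.
      At s1: <>(~[]p | p) requires ~[]p | p at some successor in {s0, s1, s2, s3, s4}.
        ~[]p | p holds at s0, so <>(~[]p | p) is true at s1.
Satisfying worlds: {s1, s2, s3, s4}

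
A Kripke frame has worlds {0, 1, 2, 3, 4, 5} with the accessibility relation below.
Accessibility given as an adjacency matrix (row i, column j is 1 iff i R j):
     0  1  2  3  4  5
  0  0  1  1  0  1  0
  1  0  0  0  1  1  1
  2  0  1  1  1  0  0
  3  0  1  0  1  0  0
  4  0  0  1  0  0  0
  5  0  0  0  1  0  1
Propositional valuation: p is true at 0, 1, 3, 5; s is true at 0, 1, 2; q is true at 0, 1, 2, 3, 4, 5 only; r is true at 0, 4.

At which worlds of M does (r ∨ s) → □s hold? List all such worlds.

3, 4, 5

Let φ = (r ∨ s) → □s. Evaluate φ at each world:
  0 (successors {1, 2, 4}): φ is false.
  1 (successors {3, 4, 5}): φ is false.
  2 (successors {1, 2, 3}): φ is false.
  3 (successors {1, 3}): φ is true.
  4 (successors {2}): φ is true.
  5 (successors {3, 5}): φ is true.
For instance, at 0:
  At 0: r ∨ s is true, □s is false, so (r ∨ s) → □s is false.
    At 0: □s requires s at every successor {1, 2, 4}.
      s fails at 4, so □s is false at 0.
Satisfying worlds: {3, 4, 5}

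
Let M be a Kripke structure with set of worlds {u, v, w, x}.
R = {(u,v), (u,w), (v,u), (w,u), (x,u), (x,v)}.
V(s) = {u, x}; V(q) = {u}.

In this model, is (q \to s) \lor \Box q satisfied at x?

At x: q \to s is true, \Box q is false, so (q \to s) \lor \Box q is true.
  At x: \Box q requires q at every successor {u, v}.
    q fails at v, so \Box q is false at x.

Yes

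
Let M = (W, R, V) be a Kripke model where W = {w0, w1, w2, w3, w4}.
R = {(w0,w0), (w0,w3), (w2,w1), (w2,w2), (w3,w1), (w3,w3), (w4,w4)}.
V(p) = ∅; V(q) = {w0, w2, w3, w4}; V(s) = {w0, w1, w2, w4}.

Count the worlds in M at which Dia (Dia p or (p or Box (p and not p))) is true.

2

Let φ = Dia (Dia p or (p or Box (p and not p))). Evaluate φ at each world:
  w0 (successors {w0, w3}): φ is false.
  w1 (successors ∅): φ is false.
  w2 (successors {w1, w2}): φ is true.
  w3 (successors {w1, w3}): φ is true.
  w4 (successors {w4}): φ is false.
For instance, at w0:
  At w0: Dia (Dia p or (p or Box (p and not p))) requires Dia p or (p or Box (p and not p)) at some successor in {w0, w3}.
    At w0: Dia p or (p or Box (p and not p)) is false.
    At w3: Dia p or (p or Box (p and not p)) is false.
  So Dia (Dia p or (p or Box (p and not p))) is false at w0.
Satisfying worlds: {w2, w3}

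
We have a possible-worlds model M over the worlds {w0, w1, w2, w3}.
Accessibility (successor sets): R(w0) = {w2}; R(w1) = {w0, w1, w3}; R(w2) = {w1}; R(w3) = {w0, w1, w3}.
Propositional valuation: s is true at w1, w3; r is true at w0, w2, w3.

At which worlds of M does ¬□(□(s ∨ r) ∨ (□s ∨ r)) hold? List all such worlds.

none

Let φ = ¬□(□(s ∨ r) ∨ (□s ∨ r)). Evaluate φ at each world:
  w0 (successors {w2}): φ is false.
  w1 (successors {w0, w1, w3}): φ is false.
  w2 (successors {w1}): φ is false.
  w3 (successors {w0, w1, w3}): φ is false.
For instance, at w0:
  At w0: □(□(s ∨ r) ∨ (□s ∨ r)) is true, so ¬□(□(s ∨ r) ∨ (□s ∨ r)) is false.
    At w0: □(□(s ∨ r) ∨ (□s ∨ r)) requires □(s ∨ r) ∨ (□s ∨ r) at every successor {w2}.
      At w2: □(s ∨ r) ∨ (□s ∨ r) is true.
    So □(□(s ∨ r) ∨ (□s ∨ r)) is true at w0.
Satisfying worlds: none.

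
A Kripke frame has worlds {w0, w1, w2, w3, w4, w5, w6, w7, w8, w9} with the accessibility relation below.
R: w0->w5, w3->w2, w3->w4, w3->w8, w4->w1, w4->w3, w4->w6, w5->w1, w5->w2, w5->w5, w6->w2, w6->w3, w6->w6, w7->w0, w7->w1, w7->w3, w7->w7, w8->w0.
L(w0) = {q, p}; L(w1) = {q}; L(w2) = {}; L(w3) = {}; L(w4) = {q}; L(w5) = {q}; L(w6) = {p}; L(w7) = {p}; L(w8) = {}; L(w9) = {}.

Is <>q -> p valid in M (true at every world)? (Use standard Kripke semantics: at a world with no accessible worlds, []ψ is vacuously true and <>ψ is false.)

No

Recall that <>ψ holds at a world iff ψ holds at some accessible world.
Let φ = <>q -> p. Evaluate φ at each world:
  w0 (successors {w5}): φ is true.
  w1 (successors ∅): φ is true.
  w2 (successors ∅): φ is true.
  w3 (successors {w2, w4, w8}): φ is false.
  w4 (successors {w1, w3, w6}): φ is false.
  w5 (successors {w1, w2, w5}): φ is false.
  w6 (successors {w2, w3, w6}): φ is true.
  w7 (successors {w0, w1, w3, w7}): φ is true.
  w8 (successors {w0}): φ is false.
  w9 (successors ∅): φ is true.
Detail at w3 (counterexample):
  At w3: <>q is true, p is false, so <>q -> p is false.
    At w3: <>q requires q at some successor in {w2, w4, w8}.
      q holds at w4, so <>q is true at w3.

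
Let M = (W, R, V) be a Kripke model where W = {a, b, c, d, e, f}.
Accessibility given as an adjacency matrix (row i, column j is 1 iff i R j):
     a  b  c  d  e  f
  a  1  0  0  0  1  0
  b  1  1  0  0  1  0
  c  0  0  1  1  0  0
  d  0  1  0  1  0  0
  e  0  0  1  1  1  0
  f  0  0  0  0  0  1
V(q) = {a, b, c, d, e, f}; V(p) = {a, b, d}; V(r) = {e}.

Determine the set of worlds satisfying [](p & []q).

Let φ = [](p & []q). Evaluate φ at each world:
  a (successors {a, e}): φ is false.
  b (successors {a, b, e}): φ is false.
  c (successors {c, d}): φ is false.
  d (successors {b, d}): φ is true.
  e (successors {c, d, e}): φ is false.
  f (successors {f}): φ is false.
For instance, at e:
  At e: [](p & []q) requires p & []q at every successor {c, d, e}.
    p & []q fails at c, so [](p & []q) is false at e.
      At c: p is false, []q is true, so p & []q is false.
Satisfying worlds: {d}

d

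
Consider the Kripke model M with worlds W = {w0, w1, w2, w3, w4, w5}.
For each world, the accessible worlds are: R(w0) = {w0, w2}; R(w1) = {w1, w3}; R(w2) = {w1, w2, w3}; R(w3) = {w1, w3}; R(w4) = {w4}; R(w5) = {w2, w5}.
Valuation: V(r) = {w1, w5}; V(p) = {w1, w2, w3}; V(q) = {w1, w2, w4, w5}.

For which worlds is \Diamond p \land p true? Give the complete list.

Let φ = \Diamond p \land p. Evaluate φ at each world:
  w0 (successors {w0, w2}): φ is false.
  w1 (successors {w1, w3}): φ is true.
  w2 (successors {w1, w2, w3}): φ is true.
  w3 (successors {w1, w3}): φ is true.
  w4 (successors {w4}): φ is false.
  w5 (successors {w2, w5}): φ is false.
For instance, at w4:
  At w4: \Diamond p is false, p is false, so \Diamond p \land p is false.
    At w4: \Diamond p requires p at some successor in {w4}.
      At w4: p is false.
    So \Diamond p is false at w4.
Satisfying worlds: {w1, w2, w3}

w1, w2, w3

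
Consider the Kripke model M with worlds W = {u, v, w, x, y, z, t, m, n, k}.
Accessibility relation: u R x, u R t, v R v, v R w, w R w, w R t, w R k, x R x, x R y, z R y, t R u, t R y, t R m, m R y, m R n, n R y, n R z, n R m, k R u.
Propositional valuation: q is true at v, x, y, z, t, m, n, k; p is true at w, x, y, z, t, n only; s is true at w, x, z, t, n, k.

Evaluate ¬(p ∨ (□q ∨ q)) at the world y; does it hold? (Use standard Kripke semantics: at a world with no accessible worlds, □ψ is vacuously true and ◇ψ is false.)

Recall that □ψ holds at a world iff ψ holds at every accessible world, and ◇ψ holds iff ψ holds at some accessible world.
At y: p ∨ (□q ∨ q) is true, so ¬(p ∨ (□q ∨ q)) is false.
  At y: p is true, □q ∨ q is true, so p ∨ (□q ∨ q) is true.
    At y: □q is true, q is true, so □q ∨ q is true.
      At y: no accessible worlds, so □q holds vacuously.

No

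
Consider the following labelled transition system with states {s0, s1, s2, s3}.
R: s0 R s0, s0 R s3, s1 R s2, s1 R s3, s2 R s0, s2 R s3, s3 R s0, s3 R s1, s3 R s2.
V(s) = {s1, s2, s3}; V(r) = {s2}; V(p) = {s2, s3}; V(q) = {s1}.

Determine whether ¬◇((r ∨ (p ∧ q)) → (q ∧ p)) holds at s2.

No

At s2: ◇((r ∨ (p ∧ q)) → (q ∧ p)) is true, so ¬◇((r ∨ (p ∧ q)) → (q ∧ p)) is false.
  At s2: ◇((r ∨ (p ∧ q)) → (q ∧ p)) requires (r ∨ (p ∧ q)) → (q ∧ p) at some successor in {s0, s3}.
    (r ∨ (p ∧ q)) → (q ∧ p) holds at s0, so ◇((r ∨ (p ∧ q)) → (q ∧ p)) is true at s2.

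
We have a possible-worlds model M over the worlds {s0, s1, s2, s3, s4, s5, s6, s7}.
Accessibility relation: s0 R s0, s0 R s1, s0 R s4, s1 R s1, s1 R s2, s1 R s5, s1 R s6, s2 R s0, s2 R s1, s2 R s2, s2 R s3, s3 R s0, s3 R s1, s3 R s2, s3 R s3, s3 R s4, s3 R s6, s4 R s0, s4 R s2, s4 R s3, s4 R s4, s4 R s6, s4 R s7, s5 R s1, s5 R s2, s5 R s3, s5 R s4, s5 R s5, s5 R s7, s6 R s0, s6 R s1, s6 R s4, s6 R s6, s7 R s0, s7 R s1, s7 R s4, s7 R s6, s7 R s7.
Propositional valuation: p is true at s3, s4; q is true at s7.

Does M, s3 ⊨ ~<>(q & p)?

Recall that <>ψ holds at a world iff ψ holds at some accessible world.
At s3: <>(q & p) is false, so ~<>(q & p) is true.
  At s3: <>(q & p) requires q & p at some successor in {s0, s1, s2, s3, s4, s6}.
    At s0: q & p is false.
    At s1: q & p is false.
    At s2: q & p is false.
    At s3: q & p is false.
    At s4: q & p is false.
    At s6: q & p is false.
  So <>(q & p) is false at s3.

Yes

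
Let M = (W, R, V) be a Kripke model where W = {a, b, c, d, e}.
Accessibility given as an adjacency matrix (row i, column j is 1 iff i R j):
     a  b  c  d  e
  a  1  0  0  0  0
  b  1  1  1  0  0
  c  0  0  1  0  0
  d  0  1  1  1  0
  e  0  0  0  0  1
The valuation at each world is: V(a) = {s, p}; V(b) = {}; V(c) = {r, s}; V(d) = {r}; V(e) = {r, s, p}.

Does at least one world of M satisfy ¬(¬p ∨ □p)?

No

Let φ = ¬(¬p ∨ □p). Evaluate φ at each world:
  a (successors {a}): φ is false.
  b (successors {a, b, c}): φ is false.
  c (successors {c}): φ is false.
  d (successors {b, c, d}): φ is false.
  e (successors {e}): φ is false.
For instance, at d:
  At d: ¬p ∨ □p is true, so ¬(¬p ∨ □p) is false.
    At d: ¬p is true, □p is false, so ¬p ∨ □p is true.
      At d: □p requires p at every successor {b, c, d}.
        p fails at b, so □p is false at d.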